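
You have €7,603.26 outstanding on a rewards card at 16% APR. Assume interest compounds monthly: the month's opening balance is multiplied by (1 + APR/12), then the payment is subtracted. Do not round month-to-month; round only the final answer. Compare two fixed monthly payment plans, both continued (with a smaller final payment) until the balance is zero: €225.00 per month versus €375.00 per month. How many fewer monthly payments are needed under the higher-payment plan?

Monthly rate r = 16%/12 = 1.33333% = 0.0133333.
At €225.00/mo: n = ⌈−ln(1 − rB₀/P)/ln(1+r)⌉ = 46 payments (last €48.27); total interest = total paid − €7,603.26 = €2,570.01.
At €375.00/mo: 24 payments (last €298.64); total interest €1,320.38.
Payments saved = 46 − 24 = 22.

22 fewer payments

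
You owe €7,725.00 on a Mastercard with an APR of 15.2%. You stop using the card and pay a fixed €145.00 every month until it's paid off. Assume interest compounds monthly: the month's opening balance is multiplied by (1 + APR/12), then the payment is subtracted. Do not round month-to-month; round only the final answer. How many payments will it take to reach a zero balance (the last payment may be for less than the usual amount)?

90 months

Monthly rate r = 15.2%/12 = 1.26667% = 0.0126667.
Recurrence: B ← B·(1+r) − €145.00.
Month 1: interest €97.85; balance after payment €7,677.85.
Month 2: interest €97.25; balance after payment €7,630.10.
Closed form: n = −ln(1 − rB₀/P)/ln(1+r) = −ln(0.32517)/ln(1.01267) ≈ 89.250, so the balance reaches zero during payment 90.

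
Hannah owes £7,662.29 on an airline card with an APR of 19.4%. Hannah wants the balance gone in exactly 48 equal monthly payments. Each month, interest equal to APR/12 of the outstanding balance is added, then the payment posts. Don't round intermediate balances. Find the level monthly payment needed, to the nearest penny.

Monthly rate r = 19.4%/12 = 1.61667% = 0.0161667.
Level-payment amortization: P = B₀·r / (1 − (1+r)^(−n)) = 7662.29·0.0161667 / (1 − 1.01617^(−48)).
Denominator 1 − (1+r)^(−48) = 0.536891601.
P = 123.874 / 0.536891601 ≈ 230.72.

£230.72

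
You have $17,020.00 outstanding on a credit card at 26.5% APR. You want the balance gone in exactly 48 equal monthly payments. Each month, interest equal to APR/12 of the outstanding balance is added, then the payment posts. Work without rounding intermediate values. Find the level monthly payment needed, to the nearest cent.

Monthly rate r = 26.5%/12 = 2.20833% = 0.0220833.
Level-payment amortization: P = B₀·r / (1 − (1+r)^(−n)) = 17020.00·0.0220833 / (1 − 1.02208^(−48)).
Denominator 1 − (1+r)^(−48) = 0.649524803.
P = 375.858 / 0.649524803 ≈ 578.67.

$578.67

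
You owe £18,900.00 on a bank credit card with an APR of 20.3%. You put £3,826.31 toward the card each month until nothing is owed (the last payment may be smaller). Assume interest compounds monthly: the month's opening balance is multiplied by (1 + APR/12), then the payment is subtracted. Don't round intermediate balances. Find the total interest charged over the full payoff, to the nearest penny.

£1,008.23

Monthly rate r = 20.3%/12 = 1.69167% = 0.0169167.
Payoff takes n = ⌈−ln(1 − rB₀/P)/ln(1+r)⌉ = ⌈5.202⌉ = 6 payments; the last is £776.68.
Total paid = 5·£3,826.31 + £776.68 = £19,908.23.
Total interest = total paid − principal = £19,908.23 − £18,900.00 = £1,008.23.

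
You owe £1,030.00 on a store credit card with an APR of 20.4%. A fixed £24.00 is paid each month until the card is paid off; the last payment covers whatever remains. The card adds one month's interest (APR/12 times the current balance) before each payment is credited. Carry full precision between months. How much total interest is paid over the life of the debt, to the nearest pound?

£832

Monthly rate r = 20.4%/12 = 1.7% = 0.017.
Payoff takes n = ⌈−ln(1 − rB₀/P)/ln(1+r)⌉ = ⌈77.581⌉ = 78 payments; the last is £13.99.
Total paid = 77·£24.00 + £13.99 = £1,861.99.
Total interest = total paid − principal = £1,861.99 − £1,030.00 = £831.99.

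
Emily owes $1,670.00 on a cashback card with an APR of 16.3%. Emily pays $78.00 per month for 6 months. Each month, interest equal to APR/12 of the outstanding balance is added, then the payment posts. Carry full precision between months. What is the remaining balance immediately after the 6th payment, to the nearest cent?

Monthly rate r = 16.3%/12 = 1.35833% = 0.0135833.
Each month: B ← B·(1+r) − $78.00.
Month 1: interest $22.68; balance after payment $1,614.68.
Month 2: interest $21.93; balance after payment $1,558.62.
Month 3: interest $21.17; balance after payment $1,501.79.
Month 4: interest $20.40; balance after payment $1,444.19.
Month 5: interest $19.62; balance after payment $1,385.80.
Month 6: interest $18.82; balance after payment $1,326.63.

$1,326.63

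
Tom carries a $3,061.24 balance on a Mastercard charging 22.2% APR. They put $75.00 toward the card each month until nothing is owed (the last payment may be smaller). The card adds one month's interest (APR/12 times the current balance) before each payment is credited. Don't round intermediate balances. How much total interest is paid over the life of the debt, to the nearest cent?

$2,695.25

Monthly rate r = 22.2%/12 = 1.85% = 0.0185.
Payoff takes n = ⌈−ln(1 − rB₀/P)/ln(1+r)⌉ = ⌈76.752⌉ = 77 payments; the last is $56.49.
Total paid = 76·$75.00 + $56.49 = $5,756.49.
Total interest = total paid − principal = $5,756.49 − $3,061.24 = $2,695.25.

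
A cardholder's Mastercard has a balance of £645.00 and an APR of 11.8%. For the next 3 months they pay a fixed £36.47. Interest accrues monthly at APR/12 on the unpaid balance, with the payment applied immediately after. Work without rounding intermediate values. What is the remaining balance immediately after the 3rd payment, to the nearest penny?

£553.73

Monthly rate r = 11.8%/12 = 0.983333% = 0.00983333.
Each month: B ← B·(1+r) − £36.47.
Month 1: interest £6.34; balance after payment £614.87.
Month 2: interest £6.05; balance after payment £584.45.
Month 3: interest £5.75; balance after payment £553.73.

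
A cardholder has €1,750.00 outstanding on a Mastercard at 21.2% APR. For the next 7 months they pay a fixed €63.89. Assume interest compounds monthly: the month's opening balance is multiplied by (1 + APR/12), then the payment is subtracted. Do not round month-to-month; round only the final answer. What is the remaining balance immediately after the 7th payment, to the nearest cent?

Monthly rate r = 21.2%/12 = 1.76667% = 0.0176667.
Each month: B ← B·(1+r) − €63.89.
Month 1: interest €30.92; balance after payment €1,717.03.
Month 2: interest €30.33; balance after payment €1,683.47.
Month 3: interest €29.74; balance after payment €1,649.32.
Month 4: interest €29.14; balance after payment €1,614.57.
Month 5: interest €28.52; balance after payment €1,579.20.
Month 6: interest €27.90; balance after payment €1,543.21.
Month 7: interest €27.26; balance after payment €1,506.59.

€1,506.59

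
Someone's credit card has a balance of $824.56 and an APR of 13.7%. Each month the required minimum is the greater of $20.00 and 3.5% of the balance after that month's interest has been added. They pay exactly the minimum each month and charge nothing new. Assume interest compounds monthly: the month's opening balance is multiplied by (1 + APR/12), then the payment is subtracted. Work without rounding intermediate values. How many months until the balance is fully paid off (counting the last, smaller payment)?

50 months

Monthly rate r = 13.7%/12 = 1.14167% = 0.0114167.
While 3.5% of the post-interest balance exceeds $20.00, each month B ← (B·(1+r))·(1 − 0.035), i.e. B shrinks by the factor (1+r)·0.965 = 0.97602.
This holds for months 1–16. Entering month 17 the balance is $559.17; 3.5% of the post-interest balance is now below $20.00, so the flat $20.00 minimum applies from here.
From month 17 a fixed $20.00 at rate r clears $559.17 in 34 more payments. Total: 16 + 34 = 50 months.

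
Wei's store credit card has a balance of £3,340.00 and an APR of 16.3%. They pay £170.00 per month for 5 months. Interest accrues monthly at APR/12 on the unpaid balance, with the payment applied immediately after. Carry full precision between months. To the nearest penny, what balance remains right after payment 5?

£2,699.68

Monthly rate r = 16.3%/12 = 1.35833% = 0.0135833.
Each month: B ← B·(1+r) − £170.00.
Month 1: interest £45.37; balance after payment £3,215.37.
Month 2: interest £43.68; balance after payment £3,089.04.
Month 3: interest £41.96; balance after payment £2,961.00.
Month 4: interest £40.22; balance after payment £2,831.22.
Month 5: interest £38.46; balance after payment £2,699.68.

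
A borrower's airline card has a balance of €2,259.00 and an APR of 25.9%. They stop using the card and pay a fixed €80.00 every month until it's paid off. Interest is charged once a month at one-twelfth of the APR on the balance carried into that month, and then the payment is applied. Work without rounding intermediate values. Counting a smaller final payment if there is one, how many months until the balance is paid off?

45 payments

Monthly rate r = 25.9%/12 = 2.15833% = 0.0215833.
Recurrence: B ← B·(1+r) − €80.00.
Month 1: interest €48.76; balance after payment €2,227.76.
Month 2: interest €48.08; balance after payment €2,195.84.
Closed form: n = −ln(1 − rB₀/P)/ln(1+r) = −ln(0.39054)/ln(1.02158) ≈ 44.031, so the balance reaches zero during payment 45.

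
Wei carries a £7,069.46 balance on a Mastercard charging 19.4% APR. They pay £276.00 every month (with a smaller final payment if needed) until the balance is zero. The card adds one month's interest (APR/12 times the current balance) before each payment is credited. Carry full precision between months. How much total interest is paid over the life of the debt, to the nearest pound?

£2,131

Monthly rate r = 19.4%/12 = 1.61667% = 0.0161667.
Payoff takes n = ⌈−ln(1 − rB₀/P)/ln(1+r)⌉ = ⌈33.334⌉ = 34 payments; the last is £92.74.
Total paid = 33·£276.00 + £92.74 = £9,200.74.
Total interest = total paid − principal = £9,200.74 − £7,069.46 = £2,131.28.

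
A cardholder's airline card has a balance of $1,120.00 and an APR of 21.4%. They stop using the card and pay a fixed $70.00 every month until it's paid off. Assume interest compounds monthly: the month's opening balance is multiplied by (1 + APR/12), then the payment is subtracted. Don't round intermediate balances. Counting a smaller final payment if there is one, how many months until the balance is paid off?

Monthly rate r = 21.4%/12 = 1.78333% = 0.0178333.
Recurrence: B ← B·(1+r) − $70.00.
Month 1: interest $19.97; balance after payment $1,069.97.
Month 2: interest $19.08; balance after payment $1,019.05.
Closed form: n = −ln(1 − rB₀/P)/ln(1+r) = −ln(0.71467)/ln(1.01783) ≈ 19.005, so the balance reaches zero during payment 20.

20 months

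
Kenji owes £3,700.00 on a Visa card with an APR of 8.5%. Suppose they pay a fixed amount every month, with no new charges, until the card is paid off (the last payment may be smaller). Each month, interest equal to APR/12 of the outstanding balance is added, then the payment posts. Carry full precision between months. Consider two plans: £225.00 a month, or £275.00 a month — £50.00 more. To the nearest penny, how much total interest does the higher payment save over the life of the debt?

Monthly rate r = 8.5%/12 = 0.708333% = 0.00708333.
At £225.00/mo: n = ⌈−ln(1 − rB₀/P)/ln(1+r)⌉ = 18 payments (last £122.95); total interest = total paid − £3,700.00 = £247.95.
At £275.00/mo: 15 payments (last £52.28); total interest £202.28.
Interest saved = £247.95 − £202.28 = £45.67.

£45.67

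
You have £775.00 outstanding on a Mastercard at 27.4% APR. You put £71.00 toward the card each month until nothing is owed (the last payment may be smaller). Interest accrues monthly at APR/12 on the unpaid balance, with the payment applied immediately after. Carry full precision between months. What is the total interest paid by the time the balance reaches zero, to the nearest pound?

£127

Monthly rate r = 27.4%/12 = 2.28333% = 0.0228333.
Payoff takes n = ⌈−ln(1 − rB₀/P)/ln(1+r)⌉ = ⌈12.697⌉ = 13 payments; the last is £49.69.
Total paid = 12·£71.00 + £49.69 = £901.69.
Total interest = total paid − principal = £901.69 − £775.00 = £126.69.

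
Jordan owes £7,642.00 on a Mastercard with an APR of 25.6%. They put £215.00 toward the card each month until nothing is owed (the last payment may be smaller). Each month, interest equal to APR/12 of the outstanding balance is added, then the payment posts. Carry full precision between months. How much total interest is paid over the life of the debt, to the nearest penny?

£6,821.07

Monthly rate r = 25.6%/12 = 2.13333% = 0.0213333.
Payoff takes n = ⌈−ln(1 − rB₀/P)/ln(1+r)⌉ = ⌈67.268⌉ = 68 payments; the last is £58.07.
Total paid = 67·£215.00 + £58.07 = £14,463.07.
Total interest = total paid − principal = £14,463.07 − £7,642.00 = £6,821.07.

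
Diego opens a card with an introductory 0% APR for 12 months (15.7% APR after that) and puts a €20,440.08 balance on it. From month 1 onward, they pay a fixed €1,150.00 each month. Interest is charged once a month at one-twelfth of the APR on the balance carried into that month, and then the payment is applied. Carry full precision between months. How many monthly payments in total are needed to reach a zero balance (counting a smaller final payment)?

19 payments

Promo months 1–12 at r₀ = 0%/12 = 0; months 13+ at r₁ = 15.7%/12 = 0.0130833.
After month 12 (no interest yet): B = €20,440.08 − 12·€1,150.00 = €6,640.08.
Then at r₁ with €1,150.00/mo: n₂ = −ln(1 − r₁·B/P)/ln(1+r₁) ≈ 6.04 → 7 more payments.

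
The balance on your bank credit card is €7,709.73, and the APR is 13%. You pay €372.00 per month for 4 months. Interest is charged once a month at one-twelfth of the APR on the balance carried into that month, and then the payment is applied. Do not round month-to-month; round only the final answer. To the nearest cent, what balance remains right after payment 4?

€6,536.93

Monthly rate r = 13%/12 = 1.08333% = 0.0108333.
Each month: B ← B·(1+r) − €372.00.
Month 1: interest €83.52; balance after payment €7,421.25.
Month 2: interest €80.40; balance after payment €7,129.65.
Month 3: interest €77.24; balance after payment €6,834.89.
Month 4: interest €74.04; balance after payment €6,536.93.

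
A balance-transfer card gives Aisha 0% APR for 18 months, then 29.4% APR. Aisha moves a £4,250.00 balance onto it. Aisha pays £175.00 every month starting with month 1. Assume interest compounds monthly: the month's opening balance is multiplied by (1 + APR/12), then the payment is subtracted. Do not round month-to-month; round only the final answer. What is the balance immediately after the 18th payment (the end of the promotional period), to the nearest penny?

Promo months 1–18 at r₀ = 0%/12 = 0; months 19+ at r₁ = 29.4%/12 = 0.0245.
After month 18 (no interest yet): B = £4,250.00 − 18·£175.00 = £1,100.00.

£1,100.00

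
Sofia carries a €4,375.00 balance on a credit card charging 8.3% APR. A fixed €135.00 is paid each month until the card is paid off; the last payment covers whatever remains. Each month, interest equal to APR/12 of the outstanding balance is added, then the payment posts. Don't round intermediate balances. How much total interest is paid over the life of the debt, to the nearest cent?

€595.82

Monthly rate r = 8.3%/12 = 0.691667% = 0.00691667.
Payoff takes n = ⌈−ln(1 − rB₀/P)/ln(1+r)⌉ = ⌈36.820⌉ = 37 payments; the last is €110.82.
Total paid = 36·€135.00 + €110.82 = €4,970.82.
Total interest = total paid − principal = €4,970.82 − €4,375.00 = €595.82.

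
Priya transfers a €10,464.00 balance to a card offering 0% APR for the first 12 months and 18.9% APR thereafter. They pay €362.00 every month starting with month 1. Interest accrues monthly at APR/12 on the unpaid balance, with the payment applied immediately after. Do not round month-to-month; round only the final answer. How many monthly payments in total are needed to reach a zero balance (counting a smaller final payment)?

32 months

Promo months 1–12 at r₀ = 0%/12 = 0; months 13+ at r₁ = 18.9%/12 = 0.01575.
After month 12 (no interest yet): B = €10,464.00 − 12·€362.00 = €6,120.00.
Then at r₁ with €362.00/mo: n₂ = −ln(1 − r₁·B/P)/ln(1+r₁) ≈ 19.81 → 20 more payments.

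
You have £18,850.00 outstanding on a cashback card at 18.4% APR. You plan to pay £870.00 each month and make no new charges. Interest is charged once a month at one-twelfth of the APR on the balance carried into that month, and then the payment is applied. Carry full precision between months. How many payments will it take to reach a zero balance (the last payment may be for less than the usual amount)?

27 months

Monthly rate r = 18.4%/12 = 1.53333% = 0.0153333.
Recurrence: B ← B·(1+r) − £870.00.
Month 1: interest £289.03; balance after payment £18,269.03.
Month 2: interest £280.13; balance after payment £17,679.16.
Closed form: n = −ln(1 − rB₀/P)/ln(1+r) = −ln(0.66778)/ln(1.01533) ≈ 26.536, so the balance reaches zero during payment 27.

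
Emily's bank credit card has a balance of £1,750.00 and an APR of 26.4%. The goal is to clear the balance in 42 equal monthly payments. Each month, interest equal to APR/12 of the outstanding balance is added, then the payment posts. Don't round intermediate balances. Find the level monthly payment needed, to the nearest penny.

£64.27

Monthly rate r = 26.4%/12 = 2.2% = 0.022.
Level-payment amortization: P = B₀·r / (1 − (1+r)^(−n)) = 1750.00·0.022 / (1 − 1.022^(−42)).
Denominator 1 − (1+r)^(−42) = 0.599075703.
P = 38.5 / 0.599075703 ≈ 64.27.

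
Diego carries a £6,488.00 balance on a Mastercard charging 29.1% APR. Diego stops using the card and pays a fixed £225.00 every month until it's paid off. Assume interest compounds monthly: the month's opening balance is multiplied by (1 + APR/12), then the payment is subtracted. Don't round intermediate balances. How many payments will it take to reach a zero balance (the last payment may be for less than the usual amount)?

51 payments

Monthly rate r = 29.1%/12 = 2.425% = 0.02425.
Recurrence: B ← B·(1+r) − £225.00.
Month 1: interest £157.33; balance after payment £6,420.33.
Month 2: interest £155.69; balance after payment £6,351.03.
Closed form: n = −ln(1 − rB₀/P)/ln(1+r) = −ln(0.30074)/ln(1.02425) ≈ 50.145, so the balance reaches zero during payment 51.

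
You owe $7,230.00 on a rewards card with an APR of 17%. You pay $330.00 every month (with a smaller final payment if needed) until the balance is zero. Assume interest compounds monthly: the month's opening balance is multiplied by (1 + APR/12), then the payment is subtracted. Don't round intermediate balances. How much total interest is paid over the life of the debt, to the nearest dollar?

Monthly rate r = 17%/12 = 1.41667% = 0.0141667.
Payoff takes n = ⌈−ln(1 − rB₀/P)/ln(1+r)⌉ = ⌈26.417⌉ = 27 payments; the last is $138.13.
Total paid = 26·$330.00 + $138.13 = $8,718.13.
Total interest = total paid − principal = $8,718.13 − $7,230.00 = $1,488.13.

$1,488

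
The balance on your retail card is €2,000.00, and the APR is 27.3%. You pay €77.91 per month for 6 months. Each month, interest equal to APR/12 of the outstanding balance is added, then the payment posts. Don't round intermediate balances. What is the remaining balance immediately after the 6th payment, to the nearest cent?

Monthly rate r = 27.3%/12 = 2.275% = 0.02275.
Each month: B ← B·(1+r) − €77.91.
Month 1: interest €45.50; balance after payment €1,967.59.
Month 2: interest €44.76; balance after payment €1,934.44.
Month 3: interest €44.01; balance after payment €1,900.54.
Month 4: interest €43.24; balance after payment €1,865.87.
Month 5: interest €42.45; balance after payment €1,830.41.
Month 6: interest €41.64; balance after payment €1,794.14.

€1,794.14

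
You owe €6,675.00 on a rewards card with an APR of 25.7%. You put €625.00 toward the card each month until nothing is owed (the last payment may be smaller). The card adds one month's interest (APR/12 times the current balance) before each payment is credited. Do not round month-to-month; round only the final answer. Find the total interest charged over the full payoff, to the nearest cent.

Monthly rate r = 25.7%/12 = 2.14167% = 0.0214167.
Payoff takes n = ⌈−ln(1 − rB₀/P)/ln(1+r)⌉ = ⌈12.256⌉ = 13 payments; the last is €161.42.
Total paid = 12·€625.00 + €161.42 = €7,661.42.
Total interest = total paid − principal = €7,661.42 − €6,675.00 = €986.42.

€986.42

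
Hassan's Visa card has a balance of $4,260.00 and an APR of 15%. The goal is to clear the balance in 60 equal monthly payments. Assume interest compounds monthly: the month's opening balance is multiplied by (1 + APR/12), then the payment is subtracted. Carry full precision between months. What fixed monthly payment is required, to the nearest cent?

Monthly rate r = 15%/12 = 1.25% = 0.0125.
Level-payment amortization: P = B₀·r / (1 − (1+r)^(−n)) = 4260.00·0.0125 / (1 − 1.0125^(−60)).
Denominator 1 − (1+r)^(−60) = 0.525432397.
P = 53.25 / 0.525432397 ≈ 101.35.

$101.35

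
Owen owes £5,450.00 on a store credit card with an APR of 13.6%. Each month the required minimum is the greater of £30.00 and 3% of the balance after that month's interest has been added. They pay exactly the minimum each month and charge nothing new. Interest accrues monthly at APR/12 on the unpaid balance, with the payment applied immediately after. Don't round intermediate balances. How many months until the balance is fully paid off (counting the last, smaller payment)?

131 months

Monthly rate r = 13.6%/12 = 1.13333% = 0.0113333.
While 3% of the post-interest balance exceeds £30.00, each month B ← (B·(1+r))·(1 − 0.03), i.e. B shrinks by the factor (1+r)·0.97 = 0.98099.
This holds for months 1–89. Entering month 90 the balance is £987.81; 3% of the post-interest balance is now below £30.00, so the flat £30.00 minimum applies from here.
From month 90 a fixed £30.00 at rate r clears £987.81 in 42 more payments. Total: 89 + 42 = 131 months.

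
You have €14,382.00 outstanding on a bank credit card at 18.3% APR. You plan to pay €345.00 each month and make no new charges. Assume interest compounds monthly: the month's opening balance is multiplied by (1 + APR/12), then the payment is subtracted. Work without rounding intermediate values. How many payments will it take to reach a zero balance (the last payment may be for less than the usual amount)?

Monthly rate r = 18.3%/12 = 1.525% = 0.01525.
Recurrence: B ← B·(1+r) − €345.00.
Month 1: interest €219.33; balance after payment €14,256.33.
Month 2: interest €217.41; balance after payment €14,128.73.
Closed form: n = −ln(1 − rB₀/P)/ln(1+r) = −ln(0.36427)/ln(1.01525) ≈ 66.723, so the balance reaches zero during payment 67.

67 payments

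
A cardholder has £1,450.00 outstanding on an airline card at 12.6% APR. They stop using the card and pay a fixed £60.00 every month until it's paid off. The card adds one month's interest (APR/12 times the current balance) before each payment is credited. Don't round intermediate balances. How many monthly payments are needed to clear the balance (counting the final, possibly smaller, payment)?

29 payments

Monthly rate r = 12.6%/12 = 1.05% = 0.0105.
Recurrence: B ← B·(1+r) − £60.00.
Month 1: interest £15.22; balance after payment £1,405.22.
Month 2: interest £14.75; balance after payment £1,359.98.
Closed form: n = −ln(1 − rB₀/P)/ln(1+r) = −ln(0.74625)/ln(1.0105) ≈ 28.022, so the balance reaches zero during payment 29.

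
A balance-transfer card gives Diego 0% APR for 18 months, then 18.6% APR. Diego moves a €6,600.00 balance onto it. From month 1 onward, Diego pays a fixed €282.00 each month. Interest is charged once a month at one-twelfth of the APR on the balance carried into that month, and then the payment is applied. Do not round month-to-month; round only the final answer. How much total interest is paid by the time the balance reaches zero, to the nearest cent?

€80.40

Promo months 1–18 at r₀ = 0%/12 = 0; months 19+ at r₁ = 18.6%/12 = 0.0155.
After month 18 (no interest yet): B = €6,600.00 − 18·€282.00 = €1,524.00.
Then at r₁ with €282.00/mo: n₂ = −ln(1 − r₁·B/P)/ln(1+r₁) ≈ 5.69 → 6 more payments.
Total paid = 23·€282.00 + €194.40 = €6,680.40; interest = €6,680.40 − €6,600.00 = €80.40.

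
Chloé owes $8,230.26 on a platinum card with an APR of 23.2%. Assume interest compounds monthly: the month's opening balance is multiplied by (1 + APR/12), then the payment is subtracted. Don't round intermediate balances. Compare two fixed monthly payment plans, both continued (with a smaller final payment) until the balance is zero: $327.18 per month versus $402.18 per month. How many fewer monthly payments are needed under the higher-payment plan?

Monthly rate r = 23.2%/12 = 1.93333% = 0.0193333.
At $327.18/mo: n = ⌈−ln(1 − rB₀/P)/ln(1+r)⌉ = 35 payments (last $258.86); total interest = total paid − $8,230.26 = $3,152.72.
At $402.18/mo: 27 payments (last $120.85); total interest $2,347.27.
Payments saved = 35 − 27 = 8.

8 fewer payments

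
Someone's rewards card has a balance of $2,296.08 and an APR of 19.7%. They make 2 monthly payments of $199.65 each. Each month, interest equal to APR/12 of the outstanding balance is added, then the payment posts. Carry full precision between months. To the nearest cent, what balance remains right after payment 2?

Monthly rate r = 19.7%/12 = 1.64167% = 0.0164167.
Each month: B ← B·(1+r) − $199.65.
Month 1: interest $37.69; balance after payment $2,134.12.
Month 2: interest $35.04; balance after payment $1,969.51.

$1,969.51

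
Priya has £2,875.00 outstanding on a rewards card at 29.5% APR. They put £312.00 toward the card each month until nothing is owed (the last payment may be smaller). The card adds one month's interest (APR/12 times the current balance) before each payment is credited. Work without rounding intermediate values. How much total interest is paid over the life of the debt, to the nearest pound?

£426

Monthly rate r = 29.5%/12 = 2.45833% = 0.0245833.
Payoff takes n = ⌈−ln(1 − rB₀/P)/ln(1+r)⌉ = ⌈10.577⌉ = 11 payments; the last is £180.87.
Total paid = 10·£312.00 + £180.87 = £3,300.87.
Total interest = total paid − principal = £3,300.87 − £2,875.00 = £425.87.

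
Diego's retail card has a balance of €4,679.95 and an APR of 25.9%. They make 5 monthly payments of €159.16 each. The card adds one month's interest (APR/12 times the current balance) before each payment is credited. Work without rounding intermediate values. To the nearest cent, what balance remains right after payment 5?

Monthly rate r = 25.9%/12 = 2.15833% = 0.0215833.
Each month: B ← B·(1+r) − €159.16.
Month 1: interest €101.01; balance after payment €4,621.80.
Month 2: interest €99.75; balance after payment €4,562.39.
Month 3: interest €98.47; balance after payment €4,501.70.
Month 4: interest €97.16; balance after payment €4,439.71.
Month 5: interest €95.82; balance after payment €4,376.37.

€4,376.37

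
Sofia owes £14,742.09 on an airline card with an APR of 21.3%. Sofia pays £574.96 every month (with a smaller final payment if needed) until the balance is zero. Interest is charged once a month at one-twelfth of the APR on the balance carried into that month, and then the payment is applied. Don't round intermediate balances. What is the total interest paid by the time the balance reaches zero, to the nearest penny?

£5,100.99

Monthly rate r = 21.3%/12 = 1.775% = 0.01775.
Payoff takes n = ⌈−ln(1 − rB₀/P)/ln(1+r)⌉ = ⌈34.510⌉ = 35 payments; the last is £294.44.
Total paid = 34·£574.96 + £294.44 = £19,843.08.
Total interest = total paid − principal = £19,843.08 − £14,742.09 = £5,100.99.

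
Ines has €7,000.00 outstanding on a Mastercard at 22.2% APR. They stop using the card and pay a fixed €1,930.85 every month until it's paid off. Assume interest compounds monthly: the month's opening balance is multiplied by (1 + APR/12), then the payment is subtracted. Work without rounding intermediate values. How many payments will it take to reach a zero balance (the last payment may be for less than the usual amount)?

Monthly rate r = 22.2%/12 = 1.85% = 0.0185.
Recurrence: B ← B·(1+r) − €1,930.85.
Month 1: interest €129.50; balance after payment €5,198.65.
Month 2: interest €96.18; balance after payment €3,363.98.
Month 3: interest €62.23; balance after payment €1,495.36.
Month 4: interest €27.66; balance after payment €0.00.

4 months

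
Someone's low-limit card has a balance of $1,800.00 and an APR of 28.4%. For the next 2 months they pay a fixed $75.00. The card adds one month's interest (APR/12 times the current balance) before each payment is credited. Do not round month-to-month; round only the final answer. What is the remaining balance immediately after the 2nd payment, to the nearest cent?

$1,734.43

Monthly rate r = 28.4%/12 = 2.36667% = 0.0236667.
Each month: B ← B·(1+r) − $75.00.
Month 1: interest $42.60; balance after payment $1,767.60.
Month 2: interest $41.83; balance after payment $1,734.43.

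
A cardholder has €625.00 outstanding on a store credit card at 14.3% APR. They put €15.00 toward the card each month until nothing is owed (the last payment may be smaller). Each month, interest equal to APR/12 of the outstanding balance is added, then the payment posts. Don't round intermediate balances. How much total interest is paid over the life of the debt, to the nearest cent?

€243.92

Monthly rate r = 14.3%/12 = 1.19167% = 0.0119167.
Payoff takes n = ⌈−ln(1 − rB₀/P)/ln(1+r)⌉ = ⌈57.928⌉ = 58 payments; the last is €13.92.
Total paid = 57·€15.00 + €13.92 = €868.92.
Total interest = total paid − principal = €868.92 − €625.00 = €243.92.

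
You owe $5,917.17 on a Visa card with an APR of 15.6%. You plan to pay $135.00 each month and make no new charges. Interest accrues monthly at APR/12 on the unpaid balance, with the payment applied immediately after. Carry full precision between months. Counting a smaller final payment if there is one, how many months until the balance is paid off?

66 payments

Monthly rate r = 15.6%/12 = 1.3% = 0.013.
Recurrence: B ← B·(1+r) − $135.00.
Month 1: interest $76.92; balance after payment $5,859.09.
Month 2: interest $76.17; balance after payment $5,800.26.
Closed form: n = −ln(1 − rB₀/P)/ln(1+r) = −ln(0.4302)/ln(1.013) ≈ 65.306, so the balance reaches zero during payment 66.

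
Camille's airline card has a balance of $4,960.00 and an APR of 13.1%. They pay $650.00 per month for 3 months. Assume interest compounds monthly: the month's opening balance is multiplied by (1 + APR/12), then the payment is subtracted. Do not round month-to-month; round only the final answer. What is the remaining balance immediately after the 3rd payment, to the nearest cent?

Monthly rate r = 13.1%/12 = 1.09167% = 0.0109167.
Each month: B ← B·(1+r) − $650.00.
Month 1: interest $54.15; balance after payment $4,364.15.
Month 2: interest $47.64; balance after payment $3,761.79.
Month 3: interest $41.07; balance after payment $3,152.85.

$3,152.85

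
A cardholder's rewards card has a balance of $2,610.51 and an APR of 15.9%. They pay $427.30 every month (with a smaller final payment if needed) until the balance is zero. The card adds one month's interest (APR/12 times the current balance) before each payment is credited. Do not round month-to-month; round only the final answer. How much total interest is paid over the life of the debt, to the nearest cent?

Monthly rate r = 15.9%/12 = 1.325% = 0.01325.
Payoff takes n = ⌈−ln(1 − rB₀/P)/ln(1+r)⌉ = ⌈6.413⌉ = 7 payments; the last is $177.12.
Total paid = 6·$427.30 + $177.12 = $2,740.92.
Total interest = total paid − principal = $2,740.92 − $2,610.51 = $130.41.

$130.41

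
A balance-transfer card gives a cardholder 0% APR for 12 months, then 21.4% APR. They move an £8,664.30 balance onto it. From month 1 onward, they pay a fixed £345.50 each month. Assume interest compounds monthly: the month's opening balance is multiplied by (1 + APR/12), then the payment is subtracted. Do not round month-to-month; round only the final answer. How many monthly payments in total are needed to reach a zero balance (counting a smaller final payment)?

Promo months 1–12 at r₀ = 0%/12 = 0; months 13+ at r₁ = 21.4%/12 = 0.0178333.
After month 12 (no interest yet): B = £8,664.30 − 12·£345.50 = £4,518.30.
Then at r₁ with £345.50/mo: n₂ = −ln(1 − r₁·B/P)/ln(1+r₁) ≈ 15.02 → 16 more payments.

28 payments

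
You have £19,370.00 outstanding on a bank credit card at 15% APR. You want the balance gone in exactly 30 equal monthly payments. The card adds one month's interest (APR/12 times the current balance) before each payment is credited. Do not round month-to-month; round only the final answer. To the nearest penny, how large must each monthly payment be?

£778.26

Monthly rate r = 15%/12 = 1.25% = 0.0125.
Level-payment amortization: P = B₀·r / (1 − (1+r)^(−n)) = 19370.00·0.0125 / (1 − 1.0125^(−30)).
Denominator 1 − (1+r)^(−30) = 0.311111328.
P = 242.125 / 0.311111328 ≈ 778.26.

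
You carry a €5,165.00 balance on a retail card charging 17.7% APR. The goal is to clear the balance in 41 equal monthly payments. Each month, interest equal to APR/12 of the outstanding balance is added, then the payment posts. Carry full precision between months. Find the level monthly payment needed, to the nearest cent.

€168.78

Monthly rate r = 17.7%/12 = 1.475% = 0.01475.
Level-payment amortization: P = B₀·r / (1 − (1+r)^(−n)) = 5165.00·0.01475 / (1 − 1.01475^(−41)).
Denominator 1 − (1+r)^(−41) = 0.451371278.
P = 76.1837 / 0.451371278 ≈ 168.78.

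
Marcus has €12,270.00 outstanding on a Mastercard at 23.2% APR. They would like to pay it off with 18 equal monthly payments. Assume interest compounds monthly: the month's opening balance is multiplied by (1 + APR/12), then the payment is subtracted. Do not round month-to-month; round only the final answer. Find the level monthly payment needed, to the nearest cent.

Monthly rate r = 23.2%/12 = 1.93333% = 0.0193333.
Level-payment amortization: P = B₀·r / (1 − (1+r)^(−n)) = 12270.00·0.0193333 / (1 − 1.01933^(−18)).
Denominator 1 − (1+r)^(−18) = 0.291552086.
P = 237.22 / 0.291552086 ≈ 813.65.

€813.65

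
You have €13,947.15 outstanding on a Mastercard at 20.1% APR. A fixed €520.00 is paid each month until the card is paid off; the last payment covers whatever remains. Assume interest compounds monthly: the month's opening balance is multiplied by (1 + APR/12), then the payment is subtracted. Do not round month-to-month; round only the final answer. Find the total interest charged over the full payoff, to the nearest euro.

€4,726

Monthly rate r = 20.1%/12 = 1.675% = 0.01675.
Payoff takes n = ⌈−ln(1 − rB₀/P)/ln(1+r)⌉ = ⌈35.909⌉ = 36 payments; the last is €472.94.
Total paid = 35·€520.00 + €472.94 = €18,672.94.
Total interest = total paid − principal = €18,672.94 − €13,947.15 = €4,725.79.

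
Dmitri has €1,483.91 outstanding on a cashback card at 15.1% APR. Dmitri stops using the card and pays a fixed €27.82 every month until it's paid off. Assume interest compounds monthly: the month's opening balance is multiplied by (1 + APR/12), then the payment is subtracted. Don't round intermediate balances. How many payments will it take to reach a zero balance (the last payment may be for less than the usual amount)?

89 payments

Monthly rate r = 15.1%/12 = 1.25833% = 0.0125833.
Recurrence: B ← B·(1+r) − €27.82.
Month 1: interest €18.67; balance after payment €1,474.76.
Month 2: interest €18.56; balance after payment €1,465.50.
Closed form: n = −ln(1 − rB₀/P)/ln(1+r) = −ln(0.32881)/ln(1.01258) ≈ 88.948, so the balance reaches zero during payment 89.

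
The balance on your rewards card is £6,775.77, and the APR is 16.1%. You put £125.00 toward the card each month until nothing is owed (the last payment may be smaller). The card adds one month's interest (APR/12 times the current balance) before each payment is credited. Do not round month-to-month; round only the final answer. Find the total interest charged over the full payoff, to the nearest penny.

Monthly rate r = 16.1%/12 = 1.34167% = 0.0134167.
Payoff takes n = ⌈−ln(1 − rB₀/P)/ln(1+r)⌉ = ⌈97.487⌉ = 98 payments; the last is £61.12.
Total paid = 97·£125.00 + £61.12 = £12,186.12.
Total interest = total paid − principal = £12,186.12 − £6,775.77 = £5,410.35.

£5,410.35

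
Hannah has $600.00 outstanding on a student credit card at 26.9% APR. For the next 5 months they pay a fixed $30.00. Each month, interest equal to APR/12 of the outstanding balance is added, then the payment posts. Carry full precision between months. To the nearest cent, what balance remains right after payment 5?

Monthly rate r = 26.9%/12 = 2.24167% = 0.0224167.
Each month: B ← B·(1+r) − $30.00.
Month 1: interest $13.45; balance after payment $583.45.
Month 2: interest $13.08; balance after payment $566.53.
Month 3: interest $12.70; balance after payment $549.23.
Month 4: interest $12.31; balance after payment $531.54.
Month 5: interest $11.92; balance after payment $513.46.

$513.46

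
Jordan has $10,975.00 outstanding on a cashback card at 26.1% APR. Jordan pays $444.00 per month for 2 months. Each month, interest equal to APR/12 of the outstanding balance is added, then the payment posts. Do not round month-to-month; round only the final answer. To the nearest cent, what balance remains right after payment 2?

Monthly rate r = 26.1%/12 = 2.175% = 0.02175.
Each month: B ← B·(1+r) − $444.00.
Month 1: interest $238.71; balance after payment $10,769.71.
Month 2: interest $234.24; balance after payment $10,559.95.

$10,559.95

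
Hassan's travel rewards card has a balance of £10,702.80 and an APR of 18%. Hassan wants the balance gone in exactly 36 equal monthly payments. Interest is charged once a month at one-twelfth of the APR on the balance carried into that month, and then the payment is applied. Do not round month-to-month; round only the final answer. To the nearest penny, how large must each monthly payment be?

£386.93

Monthly rate r = 18%/12 = 1.5% = 0.015.
Level-payment amortization: P = B₀·r / (1 − (1+r)^(−n)) = 10702.80·0.015 / (1 − 1.015^(−36)).
Denominator 1 − (1+r)^(−36) = 0.414910265.
P = 160.542 / 0.414910265 ≈ 386.93.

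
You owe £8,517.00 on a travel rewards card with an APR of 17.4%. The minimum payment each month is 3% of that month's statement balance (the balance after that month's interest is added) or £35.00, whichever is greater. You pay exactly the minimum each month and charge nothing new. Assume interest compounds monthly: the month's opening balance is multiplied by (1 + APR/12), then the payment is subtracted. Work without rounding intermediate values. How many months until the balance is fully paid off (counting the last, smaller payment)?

Monthly rate r = 17.4%/12 = 1.45% = 0.0145.
While 3% of the post-interest balance exceeds £35.00, each month B ← (B·(1+r))·(1 − 0.03), i.e. B shrinks by the factor (1+r)·0.97 = 0.98406.
This holds for months 1–125. Entering month 126 the balance is £1,143.56; 3% of the post-interest balance is now below £35.00, so the flat £35.00 minimum applies from here.
From month 126 a fixed £35.00 at rate r clears £1,143.56 in 45 more payments. Total: 125 + 45 = 170 months.

170 months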